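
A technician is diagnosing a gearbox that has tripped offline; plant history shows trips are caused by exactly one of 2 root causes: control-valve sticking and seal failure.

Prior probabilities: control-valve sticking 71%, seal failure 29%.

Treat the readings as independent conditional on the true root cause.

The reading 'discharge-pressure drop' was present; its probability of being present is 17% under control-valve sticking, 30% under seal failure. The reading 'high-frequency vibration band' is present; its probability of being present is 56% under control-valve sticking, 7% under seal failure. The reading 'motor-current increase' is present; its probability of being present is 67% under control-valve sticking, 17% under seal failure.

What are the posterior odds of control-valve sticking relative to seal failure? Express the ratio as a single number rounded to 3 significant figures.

43.7

Posterior odds equal prior odds times the likelihood ratio; only the two competing hypotheses matter.
  control-valve sticking: 0.71 × 0.17 × 0.56 × 0.67 = 0.045287
  seal failure: 0.29 × 0.30 × 0.07 × 0.17 = 0.0010353
Odds(control-valve sticking : seal failure) = 0.045287 / 0.0010353 ≈ 43.7.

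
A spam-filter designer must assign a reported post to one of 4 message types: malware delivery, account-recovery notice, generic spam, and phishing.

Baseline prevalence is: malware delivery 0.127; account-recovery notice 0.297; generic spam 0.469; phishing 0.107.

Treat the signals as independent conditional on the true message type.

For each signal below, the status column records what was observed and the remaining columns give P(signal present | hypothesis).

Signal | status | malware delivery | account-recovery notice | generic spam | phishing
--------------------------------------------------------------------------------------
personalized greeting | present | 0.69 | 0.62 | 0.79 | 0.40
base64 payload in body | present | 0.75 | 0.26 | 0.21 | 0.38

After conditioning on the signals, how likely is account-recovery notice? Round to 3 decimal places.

0.231

For each hypothesis, the unnormalized posterior weight is prior × product of the signal likelihoods:
  malware delivery: 0.127 × 0.69 × 0.75 = 0.065723
  account-recovery notice: 0.297 × 0.62 × 0.26 = 0.047876
  generic spam: 0.469 × 0.79 × 0.21 = 0.077807
  phishing: 0.107 × 0.40 × 0.38 = 0.016264
Normalizing constant Z = 0.065723 + 0.047876 + 0.077807 + 0.016264 = 0.20767.
P(account-recovery notice | evidence) = 0.047876 / 0.20767 ≈ 0.231.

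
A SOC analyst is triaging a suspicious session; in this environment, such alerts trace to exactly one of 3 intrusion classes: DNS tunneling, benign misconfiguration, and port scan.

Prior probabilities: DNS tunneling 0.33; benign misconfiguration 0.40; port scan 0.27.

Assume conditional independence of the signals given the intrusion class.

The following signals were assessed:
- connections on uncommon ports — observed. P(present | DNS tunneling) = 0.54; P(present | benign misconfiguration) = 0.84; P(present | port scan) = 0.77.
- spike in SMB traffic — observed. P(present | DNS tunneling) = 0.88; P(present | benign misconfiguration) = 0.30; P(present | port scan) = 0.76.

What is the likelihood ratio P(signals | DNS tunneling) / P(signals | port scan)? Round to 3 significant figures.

Take the product of per-signal likelihoods under each hypothesis, then divide.
  DNS tunneling: 0.54 × 0.88 = 0.4752
  port scan: 0.77 × 0.76 = 0.5852
Bayes factor = 0.4752 / 0.5852 ≈ 0.812

0.812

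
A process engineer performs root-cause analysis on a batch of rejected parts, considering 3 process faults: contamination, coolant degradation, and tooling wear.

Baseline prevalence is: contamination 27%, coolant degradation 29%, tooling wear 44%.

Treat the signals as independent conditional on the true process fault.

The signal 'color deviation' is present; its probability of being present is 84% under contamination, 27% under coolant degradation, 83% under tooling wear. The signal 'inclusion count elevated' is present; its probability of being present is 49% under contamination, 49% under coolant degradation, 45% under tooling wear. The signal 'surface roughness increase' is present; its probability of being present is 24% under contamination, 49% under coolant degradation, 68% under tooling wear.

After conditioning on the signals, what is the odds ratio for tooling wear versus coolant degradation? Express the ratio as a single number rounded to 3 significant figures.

5.94

The normalizing constant cancels in an odds ratio, so compute prior × likelihood for the two hypotheses only:
  tooling wear: 0.44 × 0.83 × 0.45 × 0.68 = 0.11175
  coolant degradation: 0.29 × 0.27 × 0.49 × 0.49 = 0.0188
Posterior odds = 0.11175 / 0.0188 ≈ 5.94.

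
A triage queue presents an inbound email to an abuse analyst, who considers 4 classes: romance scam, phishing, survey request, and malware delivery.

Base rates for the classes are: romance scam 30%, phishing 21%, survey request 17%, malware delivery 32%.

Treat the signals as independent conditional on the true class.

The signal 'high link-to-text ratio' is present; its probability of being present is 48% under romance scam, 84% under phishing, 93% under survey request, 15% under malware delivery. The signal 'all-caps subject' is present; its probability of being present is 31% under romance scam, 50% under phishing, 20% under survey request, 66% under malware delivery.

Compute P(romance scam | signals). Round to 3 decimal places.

By Bayes' rule with conditional independence, the unnormalized weight for each hypothesis is prior × ∏ likelihoods:
  romance scam: 0.30 × 0.48 × 0.31 = 0.04464
  phishing: 0.21 × 0.84 × 0.50 = 0.0882
  survey request: 0.17 × 0.93 × 0.20 = 0.03162
  malware delivery: 0.32 × 0.15 × 0.66 = 0.03168
Normalizing constant Z = 0.04464 + 0.0882 + 0.03162 + 0.03168 = 0.19614.
P(romance scam | evidence) = 0.04464 / 0.19614 ≈ 0.228.

0.228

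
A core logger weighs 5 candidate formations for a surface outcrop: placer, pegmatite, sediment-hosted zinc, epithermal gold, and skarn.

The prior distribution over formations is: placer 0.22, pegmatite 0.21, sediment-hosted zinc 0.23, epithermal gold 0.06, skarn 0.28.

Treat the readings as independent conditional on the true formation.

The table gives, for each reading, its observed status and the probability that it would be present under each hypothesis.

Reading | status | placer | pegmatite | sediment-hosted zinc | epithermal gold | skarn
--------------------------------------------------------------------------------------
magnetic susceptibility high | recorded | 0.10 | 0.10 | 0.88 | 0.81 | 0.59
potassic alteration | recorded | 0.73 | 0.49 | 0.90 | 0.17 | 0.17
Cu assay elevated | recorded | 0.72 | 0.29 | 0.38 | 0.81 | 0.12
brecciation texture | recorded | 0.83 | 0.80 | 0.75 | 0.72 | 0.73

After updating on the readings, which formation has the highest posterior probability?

By Bayes' rule with conditional independence, the unnormalized weight for each hypothesis is prior × ∏ likelihoods:
  placer: 0.22 × 0.10 × 0.73 × 0.72 × 0.83 = 0.0095975
  pegmatite: 0.21 × 0.10 × 0.49 × 0.29 × 0.80 = 0.0023873
  sediment-hosted zinc: 0.23 × 0.88 × 0.90 × 0.38 × 0.75 = 0.051916
  epithermal gold: 0.06 × 0.81 × 0.17 × 0.81 × 0.72 = 0.0048184
  skarn: 0.28 × 0.59 × 0.17 × 0.12 × 0.73 = 0.0024602
Normalizing constant Z = 0.0095975 + 0.0023873 + 0.051916 + 0.0048184 + 0.0024602 = 0.071179.
P(placer | evidence) ≈ 0.0095975 / 0.071179 ≈ 0.135
P(pegmatite | evidence) ≈ 0.0023873 / 0.071179 ≈ 0.034
P(sediment-hosted zinc | evidence) ≈ 0.051916 / 0.071179 ≈ 0.729
P(epithermal gold | evidence) ≈ 0.0048184 / 0.071179 ≈ 0.068
P(skarn | evidence) ≈ 0.0024602 / 0.071179 ≈ 0.035
The largest is 0.729, so sediment-hosted zinc is most probable.

sediment-hosted zinc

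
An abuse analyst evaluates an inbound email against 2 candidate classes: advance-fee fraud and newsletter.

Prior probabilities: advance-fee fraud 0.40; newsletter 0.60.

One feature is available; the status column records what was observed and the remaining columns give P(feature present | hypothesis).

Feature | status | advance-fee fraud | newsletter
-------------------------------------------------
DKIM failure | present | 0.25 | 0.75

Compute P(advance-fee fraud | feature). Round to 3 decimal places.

0.182

Multiply each prior by the likelihood of the feature:
  advance-fee fraud: 0.40 × 0.25 = 0.1
  newsletter: 0.60 × 0.75 = 0.45
Normalizing constant Z = 0.1 + 0.45 = 0.55.
P(advance-fee fraud | evidence) = 0.1 / 0.55 ≈ 0.182.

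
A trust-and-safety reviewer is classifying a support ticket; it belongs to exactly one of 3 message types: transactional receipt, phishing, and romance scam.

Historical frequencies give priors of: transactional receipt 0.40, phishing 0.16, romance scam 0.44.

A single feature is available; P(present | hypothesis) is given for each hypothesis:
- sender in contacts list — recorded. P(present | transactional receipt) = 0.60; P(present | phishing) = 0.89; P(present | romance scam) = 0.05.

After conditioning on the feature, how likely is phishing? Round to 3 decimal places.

0.352

By Bayes' rule, the unnormalized weight for each hypothesis is prior × likelihood:
  transactional receipt: 0.40 × 0.60 = 0.24
  phishing: 0.16 × 0.89 = 0.1424
  romance scam: 0.44 × 0.05 = 0.022
The unnormalized weights sum to 0.4044.
P(phishing | evidence) = 0.1424 / 0.4044 ≈ 0.352.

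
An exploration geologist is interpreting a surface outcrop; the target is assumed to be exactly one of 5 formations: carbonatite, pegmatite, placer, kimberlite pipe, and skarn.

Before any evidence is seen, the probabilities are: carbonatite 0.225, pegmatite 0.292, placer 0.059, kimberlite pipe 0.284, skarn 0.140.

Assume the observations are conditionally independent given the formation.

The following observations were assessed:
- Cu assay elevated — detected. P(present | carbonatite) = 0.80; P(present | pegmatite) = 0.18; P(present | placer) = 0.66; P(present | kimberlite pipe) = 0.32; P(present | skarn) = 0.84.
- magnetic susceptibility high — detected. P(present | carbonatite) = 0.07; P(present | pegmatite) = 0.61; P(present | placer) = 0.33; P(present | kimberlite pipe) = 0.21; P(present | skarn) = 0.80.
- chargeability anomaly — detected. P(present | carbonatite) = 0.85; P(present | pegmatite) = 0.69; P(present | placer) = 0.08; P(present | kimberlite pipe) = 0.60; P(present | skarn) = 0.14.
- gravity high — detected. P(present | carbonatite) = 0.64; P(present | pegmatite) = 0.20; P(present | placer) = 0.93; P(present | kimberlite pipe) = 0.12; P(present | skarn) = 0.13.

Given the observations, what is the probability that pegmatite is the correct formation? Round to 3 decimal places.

By Bayes' rule with conditional independence, the unnormalized weight for each hypothesis is prior × ∏ likelihoods:
  carbonatite: 0.225 × 0.80 × 0.07 × 0.85 × 0.64 = 0.0068544
  pegmatite: 0.292 × 0.18 × 0.61 × 0.69 × 0.20 = 0.0044245
  placer: 0.059 × 0.66 × 0.33 × 0.08 × 0.93 = 0.00095605
  kimberlite pipe: 0.284 × 0.32 × 0.21 × 0.60 × 0.12 = 0.0013741
  skarn: 0.140 × 0.84 × 0.80 × 0.14 × 0.13 = 0.0017123
Marginal likelihood of the evidence = 0.015321.
P(pegmatite | evidence) = 0.0044245 / 0.015321 ≈ 0.289.

0.289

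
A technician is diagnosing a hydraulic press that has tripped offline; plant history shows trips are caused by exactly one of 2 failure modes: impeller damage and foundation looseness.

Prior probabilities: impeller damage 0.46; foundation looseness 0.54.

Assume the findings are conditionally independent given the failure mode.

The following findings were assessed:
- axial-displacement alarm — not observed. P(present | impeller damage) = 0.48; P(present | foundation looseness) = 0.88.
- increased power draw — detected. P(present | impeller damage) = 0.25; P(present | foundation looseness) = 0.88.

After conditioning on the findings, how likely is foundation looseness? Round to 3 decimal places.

Multiply each prior by the joint likelihood of the evidence pattern (using 1 − P(present | H) for each absent finding):
  impeller damage: 0.46 × (1 − 0.48) × 0.25 = 0.0598
  foundation looseness: 0.54 × (1 − 0.88) × 0.88 = 0.057024
Normalizing constant Z = 0.0598 + 0.057024 = 0.11682.
P(foundation looseness | evidence) = 0.057024 / 0.11682 ≈ 0.488.

0.488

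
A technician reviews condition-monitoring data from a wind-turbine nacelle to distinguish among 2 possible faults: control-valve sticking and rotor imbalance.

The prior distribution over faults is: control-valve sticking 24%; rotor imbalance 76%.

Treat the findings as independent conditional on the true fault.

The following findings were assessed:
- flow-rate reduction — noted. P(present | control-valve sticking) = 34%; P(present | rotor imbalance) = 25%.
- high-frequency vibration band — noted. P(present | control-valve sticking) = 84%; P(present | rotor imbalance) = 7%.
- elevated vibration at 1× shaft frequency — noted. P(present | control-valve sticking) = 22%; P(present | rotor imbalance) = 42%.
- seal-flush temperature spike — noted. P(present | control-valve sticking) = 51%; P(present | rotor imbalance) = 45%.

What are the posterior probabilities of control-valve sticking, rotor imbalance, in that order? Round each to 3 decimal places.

Multiply each prior by the joint likelihood of the evidence pattern:
  control-valve sticking: 0.24 × 0.34 × 0.84 × 0.22 × 0.51 = 0.0076906
  rotor imbalance: 0.76 × 0.25 × 0.07 × 0.42 × 0.45 = 0.0025137
The unnormalized weights sum to 0.010204.
P(control-valve sticking | evidence) = 0.0076906 / 0.010204 ≈ 0.754
P(rotor imbalance | evidence) = 0.0025137 / 0.010204 ≈ 0.246

0.754, 0.246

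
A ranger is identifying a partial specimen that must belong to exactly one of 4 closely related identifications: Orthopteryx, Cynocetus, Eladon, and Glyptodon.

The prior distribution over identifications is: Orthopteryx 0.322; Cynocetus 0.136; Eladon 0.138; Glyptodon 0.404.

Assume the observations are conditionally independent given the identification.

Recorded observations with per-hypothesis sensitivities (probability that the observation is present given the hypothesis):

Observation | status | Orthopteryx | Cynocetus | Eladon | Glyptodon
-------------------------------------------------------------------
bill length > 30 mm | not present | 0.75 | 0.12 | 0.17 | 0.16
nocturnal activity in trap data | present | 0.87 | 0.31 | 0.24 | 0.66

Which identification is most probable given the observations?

Glyptodon

Multiply each prior by the joint likelihood of the evidence pattern (using 1 − P(present | H) for each absent observation):
  Orthopteryx: 0.322 × (1 − 0.75) × 0.87 = 0.070035
  Cynocetus: 0.136 × (1 − 0.12) × 0.31 = 0.037101
  Eladon: 0.138 × (1 − 0.17) × 0.24 = 0.02749
  Glyptodon: 0.404 × (1 − 0.16) × 0.66 = 0.22398
Marginal likelihood of the evidence = 0.3586.
P(Orthopteryx | evidence) ≈ 0.070035 / 0.3586 ≈ 0.195
P(Cynocetus | evidence) ≈ 0.037101 / 0.3586 ≈ 0.103
P(Eladon | evidence) ≈ 0.02749 / 0.3586 ≈ 0.077
P(Glyptodon | evidence) ≈ 0.22398 / 0.3586 ≈ 0.625
The largest is 0.625, so Glyptodon is most probable.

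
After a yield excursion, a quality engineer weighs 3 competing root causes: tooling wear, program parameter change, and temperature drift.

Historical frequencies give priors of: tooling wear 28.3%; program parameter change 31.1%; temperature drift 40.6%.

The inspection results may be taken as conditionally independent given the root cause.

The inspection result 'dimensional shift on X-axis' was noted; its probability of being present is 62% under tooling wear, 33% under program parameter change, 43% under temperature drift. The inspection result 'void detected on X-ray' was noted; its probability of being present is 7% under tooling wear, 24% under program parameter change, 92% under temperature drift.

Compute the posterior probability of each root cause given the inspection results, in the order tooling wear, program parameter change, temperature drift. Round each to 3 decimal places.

0.062, 0.125, 0.813

Multiply each prior by the joint likelihood of the inspection result pattern:
  tooling wear: 0.283 × 0.62 × 0.07 = 0.012282
  program parameter change: 0.311 × 0.33 × 0.24 = 0.024631
  temperature drift: 0.406 × 0.43 × 0.92 = 0.16061
Normalizing constant Z = 0.012282 + 0.024631 + 0.16061 = 0.19753.
P(tooling wear | evidence) = 0.012282 / 0.19753 ≈ 0.062
P(program parameter change | evidence) = 0.024631 / 0.19753 ≈ 0.125
P(temperature drift | evidence) = 0.16061 / 0.19753 ≈ 0.813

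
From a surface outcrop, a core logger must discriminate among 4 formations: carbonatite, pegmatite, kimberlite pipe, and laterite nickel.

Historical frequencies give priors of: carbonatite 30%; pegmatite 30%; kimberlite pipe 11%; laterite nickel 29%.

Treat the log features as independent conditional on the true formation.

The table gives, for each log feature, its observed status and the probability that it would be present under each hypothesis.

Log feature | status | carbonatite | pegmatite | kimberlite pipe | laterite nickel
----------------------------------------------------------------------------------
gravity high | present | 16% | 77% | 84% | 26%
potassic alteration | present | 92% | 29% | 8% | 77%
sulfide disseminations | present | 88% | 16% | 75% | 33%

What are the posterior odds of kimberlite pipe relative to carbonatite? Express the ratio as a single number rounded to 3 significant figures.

0.143

The normalizing constant cancels in an odds ratio, so compute prior × likelihood for the two hypotheses only:
  kimberlite pipe: 0.11 × 0.84 × 0.08 × 0.75 = 0.005544
  carbonatite: 0.30 × 0.16 × 0.92 × 0.88 = 0.038861
Odds(kimberlite pipe : carbonatite) = 0.005544 / 0.038861 ≈ 0.143.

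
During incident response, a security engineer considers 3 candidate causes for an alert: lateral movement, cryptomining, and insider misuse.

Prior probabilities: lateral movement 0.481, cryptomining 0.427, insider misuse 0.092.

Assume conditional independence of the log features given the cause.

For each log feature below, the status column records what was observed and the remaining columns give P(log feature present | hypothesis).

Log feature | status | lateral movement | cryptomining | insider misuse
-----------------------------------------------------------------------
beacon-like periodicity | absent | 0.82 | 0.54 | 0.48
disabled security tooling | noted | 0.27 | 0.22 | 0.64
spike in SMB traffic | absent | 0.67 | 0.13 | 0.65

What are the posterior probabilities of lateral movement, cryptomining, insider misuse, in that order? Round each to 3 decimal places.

By Bayes' rule with conditional independence, the unnormalized weight for each hypothesis is prior × ∏ likelihoods (using 1 − P(present | H) for each absent log feature):
  lateral movement: 0.481 × (1 − 0.82) × 0.27 × (1 − 0.67) = 0.0077143
  cryptomining: 0.427 × (1 − 0.54) × 0.22 × (1 − 0.13) = 0.037595
  insider misuse: 0.092 × (1 − 0.48) × 0.64 × (1 − 0.65) = 0.010716
The unnormalized weights sum to 0.056025.
P(lateral movement | evidence) = 0.0077143 / 0.056025 ≈ 0.138
P(cryptomining | evidence) = 0.037595 / 0.056025 ≈ 0.671
P(insider misuse | evidence) = 0.010716 / 0.056025 ≈ 0.191

0.138, 0.671, 0.191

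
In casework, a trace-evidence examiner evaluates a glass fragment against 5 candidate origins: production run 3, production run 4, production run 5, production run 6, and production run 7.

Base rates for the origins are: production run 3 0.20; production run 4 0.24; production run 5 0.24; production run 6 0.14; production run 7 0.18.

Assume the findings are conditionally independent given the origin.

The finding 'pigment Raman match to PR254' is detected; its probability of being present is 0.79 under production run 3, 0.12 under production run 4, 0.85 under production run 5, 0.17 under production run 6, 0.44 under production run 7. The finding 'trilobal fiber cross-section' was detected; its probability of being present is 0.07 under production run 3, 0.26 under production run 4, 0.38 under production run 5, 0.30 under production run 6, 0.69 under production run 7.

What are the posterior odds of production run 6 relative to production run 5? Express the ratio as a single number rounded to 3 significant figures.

The normalizing constant cancels in an odds ratio, so compute prior × likelihood for the two hypotheses only:
  production run 6: 0.14 × 0.17 × 0.30 = 0.00714
  production run 5: 0.24 × 0.85 × 0.38 = 0.07752
Posterior odds = 0.00714 / 0.07752 ≈ 0.0921.

0.0921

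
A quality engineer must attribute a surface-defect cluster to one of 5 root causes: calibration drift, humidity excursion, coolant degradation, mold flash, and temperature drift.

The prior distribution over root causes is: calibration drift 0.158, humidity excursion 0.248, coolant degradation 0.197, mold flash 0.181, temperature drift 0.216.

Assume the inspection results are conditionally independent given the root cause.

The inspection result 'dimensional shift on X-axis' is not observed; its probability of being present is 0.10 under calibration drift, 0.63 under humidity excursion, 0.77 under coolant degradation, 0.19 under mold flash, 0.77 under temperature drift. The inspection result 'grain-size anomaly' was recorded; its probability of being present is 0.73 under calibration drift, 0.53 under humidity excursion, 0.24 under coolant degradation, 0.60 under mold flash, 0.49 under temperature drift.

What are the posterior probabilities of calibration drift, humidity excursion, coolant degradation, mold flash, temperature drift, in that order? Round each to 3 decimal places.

Multiply each prior by the joint likelihood of the inspection result pattern (using 1 − P(present | H) for each absent inspection result):
  calibration drift: 0.158 × (1 − 0.10) × 0.73 = 0.10381
  humidity excursion: 0.248 × (1 − 0.63) × 0.53 = 0.048633
  coolant degradation: 0.197 × (1 − 0.77) × 0.24 = 0.010874
  mold flash: 0.181 × (1 − 0.19) × 0.60 = 0.087966
  temperature drift: 0.216 × (1 − 0.77) × 0.49 = 0.024343
Marginal likelihood of the evidence = 0.27562.
P(calibration drift | evidence) = 0.10381 / 0.27562 ≈ 0.377
P(humidity excursion | evidence) = 0.048633 / 0.27562 ≈ 0.176
P(coolant degradation | evidence) = 0.010874 / 0.27562 ≈ 0.039
P(mold flash | evidence) = 0.087966 / 0.27562 ≈ 0.319
P(temperature drift | evidence) = 0.024343 / 0.27562 ≈ 0.088

0.377, 0.176, 0.039, 0.319, 0.088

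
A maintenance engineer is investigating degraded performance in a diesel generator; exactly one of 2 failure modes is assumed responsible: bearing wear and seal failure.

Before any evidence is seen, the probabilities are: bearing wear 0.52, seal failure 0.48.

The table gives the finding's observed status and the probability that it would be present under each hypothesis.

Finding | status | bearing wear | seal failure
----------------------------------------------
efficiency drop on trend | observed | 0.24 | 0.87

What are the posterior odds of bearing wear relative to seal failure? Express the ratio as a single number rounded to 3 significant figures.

Unnormalized posterior weight (prior times the finding likelihood) for each of the two hypotheses:
  bearing wear: 0.52 × 0.24 = 0.1248
  seal failure: 0.48 × 0.87 = 0.4176
Odds(bearing wear : seal failure) = 0.1248 / 0.4176 ≈ 0.299.

0.299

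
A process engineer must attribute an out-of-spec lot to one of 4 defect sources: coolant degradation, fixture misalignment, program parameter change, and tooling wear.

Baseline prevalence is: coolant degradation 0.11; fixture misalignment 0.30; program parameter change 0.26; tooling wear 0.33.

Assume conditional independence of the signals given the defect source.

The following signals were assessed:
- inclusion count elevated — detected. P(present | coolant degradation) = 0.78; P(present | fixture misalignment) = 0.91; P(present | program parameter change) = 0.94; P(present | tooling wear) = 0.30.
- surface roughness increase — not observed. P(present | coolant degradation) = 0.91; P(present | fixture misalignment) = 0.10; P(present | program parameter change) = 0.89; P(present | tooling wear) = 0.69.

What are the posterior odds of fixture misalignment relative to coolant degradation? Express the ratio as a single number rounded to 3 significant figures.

31.8

Unnormalized posterior weight (prior times the signal likelihoods) for each of the two hypotheses (using 1 − P(present | H) for each absent signal):
  fixture misalignment: 0.30 × 0.91 × (1 − 0.10) = 0.2457
  coolant degradation: 0.11 × 0.78 × (1 − 0.91) = 0.007722
Posterior odds = 0.2457 / 0.007722 ≈ 31.8.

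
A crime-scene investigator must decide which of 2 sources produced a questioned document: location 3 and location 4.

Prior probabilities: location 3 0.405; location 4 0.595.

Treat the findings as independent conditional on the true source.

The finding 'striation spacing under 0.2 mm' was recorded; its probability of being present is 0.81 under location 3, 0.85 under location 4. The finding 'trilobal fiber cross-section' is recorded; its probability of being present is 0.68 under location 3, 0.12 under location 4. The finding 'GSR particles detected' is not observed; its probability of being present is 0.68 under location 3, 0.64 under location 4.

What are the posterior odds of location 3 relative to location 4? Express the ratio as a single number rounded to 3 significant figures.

3.27

Posterior odds equal prior odds times the likelihood ratio; only the two competing hypotheses matter (using 1 − P(present | H) for each absent finding).
  location 3: 0.405 × 0.81 × 0.68 × (1 − 0.68) = 0.071384
  location 4: 0.595 × 0.85 × 0.12 × (1 − 0.64) = 0.021848
Odds(location 3 : location 4) = 0.071384 / 0.021848 ≈ 3.27.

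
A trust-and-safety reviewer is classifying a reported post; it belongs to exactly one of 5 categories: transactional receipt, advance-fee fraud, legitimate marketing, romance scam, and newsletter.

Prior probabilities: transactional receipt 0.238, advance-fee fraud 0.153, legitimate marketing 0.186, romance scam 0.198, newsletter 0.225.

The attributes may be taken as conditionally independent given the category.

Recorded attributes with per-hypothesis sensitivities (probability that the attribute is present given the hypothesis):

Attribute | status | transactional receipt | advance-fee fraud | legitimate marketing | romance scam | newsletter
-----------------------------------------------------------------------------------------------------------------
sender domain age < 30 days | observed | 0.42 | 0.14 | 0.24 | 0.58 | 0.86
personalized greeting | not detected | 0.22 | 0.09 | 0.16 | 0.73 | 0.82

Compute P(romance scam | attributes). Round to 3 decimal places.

0.154

By Bayes' rule with conditional independence, the unnormalized weight for each hypothesis is prior × ∏ likelihoods (using 1 − P(present | H) for each absent attribute):
  transactional receipt: 0.238 × 0.42 × (1 − 0.22) = 0.077969
  advance-fee fraud: 0.153 × 0.14 × (1 − 0.09) = 0.019492
  legitimate marketing: 0.186 × 0.24 × (1 − 0.16) = 0.037498
  romance scam: 0.198 × 0.58 × (1 − 0.73) = 0.031007
  newsletter: 0.225 × 0.86 × (1 − 0.82) = 0.03483
The unnormalized weights sum to 0.2008.
P(romance scam | evidence) = 0.031007 / 0.2008 ≈ 0.154.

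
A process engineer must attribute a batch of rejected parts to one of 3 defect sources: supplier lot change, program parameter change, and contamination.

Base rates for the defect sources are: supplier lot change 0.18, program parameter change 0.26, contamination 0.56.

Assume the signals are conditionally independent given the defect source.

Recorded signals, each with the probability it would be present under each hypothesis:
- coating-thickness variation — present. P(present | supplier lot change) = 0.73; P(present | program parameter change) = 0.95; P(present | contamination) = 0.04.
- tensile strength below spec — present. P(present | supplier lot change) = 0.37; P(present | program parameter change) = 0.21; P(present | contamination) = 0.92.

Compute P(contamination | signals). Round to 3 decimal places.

0.170

By Bayes' rule with conditional independence, the unnormalized weight for each hypothesis is prior × ∏ likelihoods:
  supplier lot change: 0.18 × 0.73 × 0.37 = 0.048618
  program parameter change: 0.26 × 0.95 × 0.21 = 0.05187
  contamination: 0.56 × 0.04 × 0.92 = 0.020608
Marginal likelihood of the evidence = 0.1211.
P(contamination | evidence) = 0.020608 / 0.1211 ≈ 0.170.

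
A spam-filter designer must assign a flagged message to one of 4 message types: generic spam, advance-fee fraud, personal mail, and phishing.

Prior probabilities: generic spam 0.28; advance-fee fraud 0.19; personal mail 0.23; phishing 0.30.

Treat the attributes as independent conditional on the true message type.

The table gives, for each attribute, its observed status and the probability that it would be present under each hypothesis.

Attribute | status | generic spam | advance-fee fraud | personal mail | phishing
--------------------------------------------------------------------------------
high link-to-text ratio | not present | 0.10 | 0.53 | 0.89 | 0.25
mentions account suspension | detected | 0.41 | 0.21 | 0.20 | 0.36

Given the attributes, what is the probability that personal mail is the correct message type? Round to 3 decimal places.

0.024

By Bayes' rule with conditional independence, the unnormalized weight for each hypothesis is prior × ∏ likelihoods (using 1 − P(present | H) for each absent attribute):
  generic spam: 0.28 × (1 − 0.10) × 0.41 = 0.10332
  advance-fee fraud: 0.19 × (1 − 0.53) × 0.21 = 0.018753
  personal mail: 0.23 × (1 − 0.89) × 0.20 = 0.00506
  phishing: 0.30 × (1 − 0.25) × 0.36 = 0.081
Normalizing constant Z = 0.10332 + 0.018753 + 0.00506 + 0.081 = 0.20813.
P(personal mail | evidence) = 0.00506 / 0.20813 ≈ 0.024.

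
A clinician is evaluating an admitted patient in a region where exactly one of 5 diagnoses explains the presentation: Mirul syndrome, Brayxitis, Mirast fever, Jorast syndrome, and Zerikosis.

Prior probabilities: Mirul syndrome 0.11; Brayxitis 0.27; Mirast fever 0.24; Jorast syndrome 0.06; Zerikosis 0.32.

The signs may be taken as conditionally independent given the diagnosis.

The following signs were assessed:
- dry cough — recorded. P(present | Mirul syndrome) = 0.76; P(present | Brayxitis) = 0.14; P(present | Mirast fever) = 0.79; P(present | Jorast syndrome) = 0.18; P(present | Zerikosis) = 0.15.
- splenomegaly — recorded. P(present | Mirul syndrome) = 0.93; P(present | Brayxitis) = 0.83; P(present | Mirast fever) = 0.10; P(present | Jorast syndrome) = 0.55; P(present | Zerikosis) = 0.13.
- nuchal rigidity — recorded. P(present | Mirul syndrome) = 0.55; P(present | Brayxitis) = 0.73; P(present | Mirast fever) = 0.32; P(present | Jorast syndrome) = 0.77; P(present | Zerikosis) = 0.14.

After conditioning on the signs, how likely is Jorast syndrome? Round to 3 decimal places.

0.059

By Bayes' rule with conditional independence, the unnormalized weight for each hypothesis is prior × ∏ likelihoods:
  Mirul syndrome: 0.11 × 0.76 × 0.93 × 0.55 = 0.042761
  Brayxitis: 0.27 × 0.14 × 0.83 × 0.73 = 0.022903
  Mirast fever: 0.24 × 0.79 × 0.10 × 0.32 = 0.0060672
  Jorast syndrome: 0.06 × 0.18 × 0.55 × 0.77 = 0.0045738
  Zerikosis: 0.32 × 0.15 × 0.13 × 0.14 = 0.0008736
Normalizing constant Z = 0.042761 + 0.022903 + 0.0060672 + 0.0045738 + 0.0008736 = 0.077179.
P(Jorast syndrome | evidence) = 0.0045738 / 0.077179 ≈ 0.059.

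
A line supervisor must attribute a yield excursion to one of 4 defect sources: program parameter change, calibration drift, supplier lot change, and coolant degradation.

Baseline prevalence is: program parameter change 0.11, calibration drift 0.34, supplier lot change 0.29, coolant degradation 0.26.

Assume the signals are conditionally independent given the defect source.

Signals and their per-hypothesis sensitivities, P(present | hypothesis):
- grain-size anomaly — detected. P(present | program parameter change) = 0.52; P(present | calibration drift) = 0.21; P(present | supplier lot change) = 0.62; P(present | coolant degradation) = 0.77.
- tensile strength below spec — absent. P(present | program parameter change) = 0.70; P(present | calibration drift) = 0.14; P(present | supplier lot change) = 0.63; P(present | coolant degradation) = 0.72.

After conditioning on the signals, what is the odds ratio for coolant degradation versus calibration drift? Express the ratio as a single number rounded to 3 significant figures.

0.913

The normalizing constant cancels in an odds ratio, so compute prior × likelihood for the two hypotheses only (using 1 − P(present | H) for each absent signal):
  coolant degradation: 0.26 × 0.77 × (1 − 0.72) = 0.056056
  calibration drift: 0.34 × 0.21 × (1 − 0.14) = 0.061404
Posterior odds = 0.056056 / 0.061404 ≈ 0.913.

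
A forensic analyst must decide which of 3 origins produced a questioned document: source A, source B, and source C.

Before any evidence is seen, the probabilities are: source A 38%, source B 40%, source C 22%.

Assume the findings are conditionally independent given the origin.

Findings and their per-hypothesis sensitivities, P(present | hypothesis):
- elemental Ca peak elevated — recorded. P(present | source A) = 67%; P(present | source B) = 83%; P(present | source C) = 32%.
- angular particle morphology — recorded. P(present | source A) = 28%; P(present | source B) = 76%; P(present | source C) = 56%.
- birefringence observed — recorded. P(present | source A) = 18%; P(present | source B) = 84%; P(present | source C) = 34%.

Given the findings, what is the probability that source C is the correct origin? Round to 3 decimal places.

0.056

For each hypothesis, the unnormalized posterior weight is prior × product of the finding likelihoods:
  source A: 0.38 × 0.67 × 0.28 × 0.18 = 0.012832
  source B: 0.40 × 0.83 × 0.76 × 0.84 = 0.21195
  source C: 0.22 × 0.32 × 0.56 × 0.34 = 0.013404
The unnormalized weights sum to 0.23818.
P(source C | evidence) = 0.013404 / 0.23818 ≈ 0.056.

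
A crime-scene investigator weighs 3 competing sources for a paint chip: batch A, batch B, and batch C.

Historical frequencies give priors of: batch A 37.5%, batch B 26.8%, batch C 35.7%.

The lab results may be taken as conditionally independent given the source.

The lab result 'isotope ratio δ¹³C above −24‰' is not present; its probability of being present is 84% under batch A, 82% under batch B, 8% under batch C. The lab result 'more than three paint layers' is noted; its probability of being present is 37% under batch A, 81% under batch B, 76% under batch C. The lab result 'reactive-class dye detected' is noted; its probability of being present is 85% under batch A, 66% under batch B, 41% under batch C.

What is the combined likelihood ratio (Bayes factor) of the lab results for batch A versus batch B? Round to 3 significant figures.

Joint likelihood of the lab result pattern under each hypothesis (using 1 − P(present | H) for each absent lab result):
  batch A: (1 − 0.84) × 0.37 × 0.85 = 0.05032
  batch B: (1 − 0.82) × 0.81 × 0.66 = 0.096228
Bayes factor = 0.05032 / 0.096228 ≈ 0.523

0.523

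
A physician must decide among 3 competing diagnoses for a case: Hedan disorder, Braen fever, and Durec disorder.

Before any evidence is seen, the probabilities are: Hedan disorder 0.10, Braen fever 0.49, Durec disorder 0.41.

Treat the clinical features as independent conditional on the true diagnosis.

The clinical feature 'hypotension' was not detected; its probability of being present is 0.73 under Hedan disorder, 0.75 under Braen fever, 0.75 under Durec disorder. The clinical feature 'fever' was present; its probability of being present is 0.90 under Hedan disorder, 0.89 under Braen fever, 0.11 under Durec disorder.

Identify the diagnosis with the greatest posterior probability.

Braen fever

Multiply each prior by the joint likelihood of the clinical feature pattern (using 1 − P(present | H) for each absent clinical feature):
  Hedan disorder: 0.10 × (1 − 0.73) × 0.90 = 0.0243
  Braen fever: 0.49 × (1 − 0.75) × 0.89 = 0.10902
  Durec disorder: 0.41 × (1 − 0.75) × 0.11 = 0.011275
Normalizing constant Z = 0.0243 + 0.10902 + 0.011275 = 0.1446.
P(Hedan disorder | evidence) ≈ 0.0243 / 0.1446 ≈ 0.168
P(Braen fever | evidence) ≈ 0.10902 / 0.1446 ≈ 0.754
P(Durec disorder | evidence) ≈ 0.011275 / 0.1446 ≈ 0.078
The largest is 0.754, so Braen fever is most probable.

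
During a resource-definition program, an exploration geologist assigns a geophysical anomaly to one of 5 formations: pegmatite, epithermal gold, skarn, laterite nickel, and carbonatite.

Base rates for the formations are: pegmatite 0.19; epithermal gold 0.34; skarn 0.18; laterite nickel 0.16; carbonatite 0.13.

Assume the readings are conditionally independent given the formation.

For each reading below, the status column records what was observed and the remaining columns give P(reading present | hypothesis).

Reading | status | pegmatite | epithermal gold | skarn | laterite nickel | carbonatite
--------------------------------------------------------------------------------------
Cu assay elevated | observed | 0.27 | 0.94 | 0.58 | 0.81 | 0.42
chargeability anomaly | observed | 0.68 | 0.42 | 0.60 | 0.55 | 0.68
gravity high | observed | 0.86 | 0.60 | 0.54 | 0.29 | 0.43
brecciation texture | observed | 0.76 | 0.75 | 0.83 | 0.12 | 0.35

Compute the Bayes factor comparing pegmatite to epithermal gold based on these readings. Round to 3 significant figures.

0.675

Take the product of per-reading likelihoods under each hypothesis, then divide.
  pegmatite: 0.27 × 0.68 × 0.86 × 0.76 = 0.12
  epithermal gold: 0.94 × 0.42 × 0.60 × 0.75 = 0.17766
Bayes factor = 0.12 / 0.17766 ≈ 0.675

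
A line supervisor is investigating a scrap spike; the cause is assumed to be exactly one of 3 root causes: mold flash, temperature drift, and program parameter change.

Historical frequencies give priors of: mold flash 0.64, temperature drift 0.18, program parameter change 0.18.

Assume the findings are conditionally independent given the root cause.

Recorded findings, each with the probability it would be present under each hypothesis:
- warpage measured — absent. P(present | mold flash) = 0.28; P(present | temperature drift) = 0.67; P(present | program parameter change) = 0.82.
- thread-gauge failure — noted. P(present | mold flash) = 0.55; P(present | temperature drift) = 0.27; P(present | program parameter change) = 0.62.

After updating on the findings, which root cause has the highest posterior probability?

mold flash

By Bayes' rule with conditional independence, the unnormalized weight for each hypothesis is prior × ∏ likelihoods (using 1 − P(present | H) for each absent finding):
  mold flash: 0.64 × (1 − 0.28) × 0.55 = 0.25344
  temperature drift: 0.18 × (1 − 0.67) × 0.27 = 0.016038
  program parameter change: 0.18 × (1 − 0.82) × 0.62 = 0.020088
The unnormalized weights sum to 0.28957.
P(mold flash | evidence) ≈ 0.25344 / 0.28957 ≈ 0.875
P(temperature drift | evidence) ≈ 0.016038 / 0.28957 ≈ 0.055
P(program parameter change | evidence) ≈ 0.020088 / 0.28957 ≈ 0.069
The largest is 0.875, so mold flash is most probable.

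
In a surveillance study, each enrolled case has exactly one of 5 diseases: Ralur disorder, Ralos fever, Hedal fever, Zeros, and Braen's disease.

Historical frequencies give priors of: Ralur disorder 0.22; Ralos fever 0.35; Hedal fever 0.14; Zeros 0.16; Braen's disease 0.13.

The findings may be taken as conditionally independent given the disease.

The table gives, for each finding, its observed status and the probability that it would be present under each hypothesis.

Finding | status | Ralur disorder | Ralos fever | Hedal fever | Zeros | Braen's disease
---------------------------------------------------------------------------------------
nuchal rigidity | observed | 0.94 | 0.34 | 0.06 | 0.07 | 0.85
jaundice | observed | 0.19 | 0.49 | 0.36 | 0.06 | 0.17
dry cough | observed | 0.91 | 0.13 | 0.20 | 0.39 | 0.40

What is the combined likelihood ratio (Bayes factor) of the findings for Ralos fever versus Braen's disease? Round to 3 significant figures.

Joint likelihood of the evidence pattern under each hypothesis:
  Ralos fever: 0.34 × 0.49 × 0.13 = 0.021658
  Braen's disease: 0.85 × 0.17 × 0.40 = 0.0578
Bayes factor = 0.021658 / 0.0578 ≈ 0.375

0.375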